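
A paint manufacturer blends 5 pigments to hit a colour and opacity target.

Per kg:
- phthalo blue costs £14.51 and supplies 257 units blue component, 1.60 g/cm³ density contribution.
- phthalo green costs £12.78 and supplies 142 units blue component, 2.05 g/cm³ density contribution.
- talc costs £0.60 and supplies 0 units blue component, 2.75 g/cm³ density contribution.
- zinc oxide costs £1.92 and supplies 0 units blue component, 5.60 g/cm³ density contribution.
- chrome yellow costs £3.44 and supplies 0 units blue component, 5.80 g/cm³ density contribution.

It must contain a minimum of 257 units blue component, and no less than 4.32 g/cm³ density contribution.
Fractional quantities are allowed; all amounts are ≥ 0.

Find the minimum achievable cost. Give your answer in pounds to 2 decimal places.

Set it up as a linear program. Let x1 = kg of phthalo blue, x2 = kg of phthalo green, x3 = kg of talc, x4 = kg of zinc oxide, x5 = kg of chrome yellow.
Minimize 14.51x1 + 12.78x2 + 0.6x3 + 1.92x4 + 3.44x5 s.t.:
  257x1 + 142x2 ≥ 257   (blue component)
  1.6x1 + 2.05x2 + 2.75x3 + 5.6x4 + 5.8x5 ≥ 4.32   (density contribution)
  x1, x2, x3, x4, x5 ≥ 0.
The cheapest feasible vertex uses only phthalo blue, talc; phthalo green, zinc oxide, chrome yellow are not used. The blue component and density contribution requirements are met with equality.
So phthalo blue = 1 kg, talc = 0.9891 kg.
Cost = 14.51·1 + 0.6·0.9891 = 15.1035.

£15.10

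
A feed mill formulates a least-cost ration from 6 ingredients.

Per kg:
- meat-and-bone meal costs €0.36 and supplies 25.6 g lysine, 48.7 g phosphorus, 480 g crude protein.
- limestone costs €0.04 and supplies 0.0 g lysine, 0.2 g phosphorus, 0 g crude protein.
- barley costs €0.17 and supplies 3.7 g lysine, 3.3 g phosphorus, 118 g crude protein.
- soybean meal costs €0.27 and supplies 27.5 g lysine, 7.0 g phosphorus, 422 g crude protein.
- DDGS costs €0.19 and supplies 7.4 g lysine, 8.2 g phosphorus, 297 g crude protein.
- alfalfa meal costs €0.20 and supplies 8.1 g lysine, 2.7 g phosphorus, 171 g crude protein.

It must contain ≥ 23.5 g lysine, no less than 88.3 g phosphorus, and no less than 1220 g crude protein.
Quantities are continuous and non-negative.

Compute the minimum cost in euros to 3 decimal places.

Let x1 = kg of meat-and-bone meal, x2 = kg of limestone, x3 = kg of barley, x4 = kg of soybean meal, x5 = kg of DDGS, x6 = kg of alfalfa meal.
Minimize 0.36x1 + 0.04x2 + 0.17x3 + 0.27x4 + 0.19x5 + 0.2x6 s.t.:
  25.6x1 + 3.7x3 + 27.5x4 + 7.4x5 + 8.1x6 ≥ 23.5   (lysine)
  48.7x1 + 0.2x2 + 3.3x3 + 7x4 + 8.2x5 + 2.7x6 ≥ 88.3   (phosphorus)
  480x1 + 118x3 + 422x4 + 297x5 + 171x6 ≥ 1220   (crude protein)
  x1, x2, x3, x4, x5, x6 ≥ 0.
The cheapest feasible vertex uses only meat-and-bone meal, DDGS; limestone, barley, soybean meal, alfalfa meal are not used. Binding constraints: phosphorus and crude protein.
So meat-and-bone meal = 1.541 kg, DDGS = 1.618 kg.
Hence cost = 0.36·1.541 + 0.19·1.618 = €0.86218.

€0.862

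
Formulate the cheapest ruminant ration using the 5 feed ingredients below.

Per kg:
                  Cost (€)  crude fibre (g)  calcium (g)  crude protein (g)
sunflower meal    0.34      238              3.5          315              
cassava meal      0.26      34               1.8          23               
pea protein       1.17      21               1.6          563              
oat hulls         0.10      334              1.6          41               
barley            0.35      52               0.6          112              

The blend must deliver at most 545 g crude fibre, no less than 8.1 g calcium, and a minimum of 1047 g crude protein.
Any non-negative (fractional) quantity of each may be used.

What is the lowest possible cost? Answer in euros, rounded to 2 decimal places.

Let x1 = kg of sunflower meal, x2 = kg of cassava meal, x3 = kg of pea protein, x4 = kg of oat hulls, x5 = kg of barley.
min 0.34x1 + 0.26x2 + 1.17x3 + 0.1x4 + 0.35x5 subject to:
  238x1 + 34x2 + 21x3 + 334x4 + 52x5 ≤ 545   (crude fibre)
  3.5x1 + 1.8x2 + 1.6x3 + 1.6x4 + 0.6x5 ≥ 8.1   (calcium)
  315x1 + 23x2 + 563x3 + 41x4 + 112x5 ≥ 1047   (crude protein)
  x1, x2, x3, x4, x5 ≥ 0.
The minimum-cost mix takes nothing from cassava meal, oat hulls, barley — only sunflower meal, pea protein. The crude fibre and crude protein requirements are met with equality.
That vertex is x1 = 2.236, x3 = 0.6085.
Hence cost = 0.34·2.236 + 1.17·0.6085 = €1.4722.

€1.47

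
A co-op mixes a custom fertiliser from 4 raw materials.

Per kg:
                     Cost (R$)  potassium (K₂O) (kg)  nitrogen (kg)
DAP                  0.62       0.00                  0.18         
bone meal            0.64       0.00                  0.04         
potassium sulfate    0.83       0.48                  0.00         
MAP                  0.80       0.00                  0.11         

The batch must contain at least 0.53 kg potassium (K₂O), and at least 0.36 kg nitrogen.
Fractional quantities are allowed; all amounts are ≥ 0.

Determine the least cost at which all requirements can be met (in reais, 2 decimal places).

R$2.16

Let x1 = kg of DAP, x2 = kg of bone meal, x3 = kg of potassium sulfate, x4 = kg of MAP.
Minimize 0.62x1 + 0.64x2 + 0.83x3 + 0.8x4 with:
  0.48x3 ≥ 0.53   (potassium (K₂O))
  0.18x1 + 0.04x2 + 0.11x4 ≥ 0.36   (nitrogen)
  x1, x2, x3, x4 ≥ 0.
The optimal basis is {DAP, potassium sulfate}; bone meal, MAP drop out. There the potassium (K₂O) and nitrogen constraints are tight.
So DAP = 2 kg, potassium sulfate = 1.104 kg.
Hence cost = 0.62·2 + 0.83·1.104 = R$2.1563.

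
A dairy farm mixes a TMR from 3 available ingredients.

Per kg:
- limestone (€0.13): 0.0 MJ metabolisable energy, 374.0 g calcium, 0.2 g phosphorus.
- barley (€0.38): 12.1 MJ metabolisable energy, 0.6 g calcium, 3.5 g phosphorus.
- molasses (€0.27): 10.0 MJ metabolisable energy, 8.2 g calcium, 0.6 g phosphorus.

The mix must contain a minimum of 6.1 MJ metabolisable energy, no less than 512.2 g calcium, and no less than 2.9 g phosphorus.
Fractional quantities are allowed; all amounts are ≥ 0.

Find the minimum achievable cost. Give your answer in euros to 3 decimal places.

€0.463

Let x1 = kg of limestone, x2 = kg of barley, x3 = kg of molasses.
min 0.13x1 + 0.38x2 + 0.27x3 s.t.:
  12.1x2 + 10x3 ≥ 6.1   (metabolisable energy)
  374x1 + 0.6x2 + 8.2x3 ≥ 512.2   (calcium)
  0.2x1 + 3.5x2 + 0.6x3 ≥ 2.9   (phosphorus)
  x1, x2, x3 ≥ 0.
At the optimum only limestone, barley are positive (molasses = 0). The calcium and phosphorus requirements are met with equality.
That vertex is x1 = 1.368, x2 = 0.7504.
Cost = 0.13·1.368 + 0.38·0.7504 = 0.46299.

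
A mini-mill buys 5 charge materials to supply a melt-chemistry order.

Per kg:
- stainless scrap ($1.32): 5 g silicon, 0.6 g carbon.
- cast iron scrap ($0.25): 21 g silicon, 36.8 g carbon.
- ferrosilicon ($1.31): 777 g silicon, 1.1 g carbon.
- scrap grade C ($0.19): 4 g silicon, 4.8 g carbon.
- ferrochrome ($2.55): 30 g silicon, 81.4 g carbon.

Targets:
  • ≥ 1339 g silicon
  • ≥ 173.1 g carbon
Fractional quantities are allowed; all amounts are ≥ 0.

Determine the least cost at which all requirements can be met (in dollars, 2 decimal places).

Let x1 = kg of stainless scrap, x2 = kg of cast iron scrap, x3 = kg of ferrosilicon, x4 = kg of scrap grade C, x5 = kg of ferrochrome.
min 1.32x1 + 0.25x2 + 1.31x3 + 0.19x4 + 2.55x5 s.t.:
  5x1 + 21x2 + 777x3 + 4x4 + 30x5 ≥ 1339   (silicon)
  0.6x1 + 36.8x2 + 1.1x3 + 4.8x4 + 81.4x5 ≥ 173.1   (carbon)
  x1, x2, x3, x4, x5 ≥ 0.
The minimum-cost mix takes nothing from stainless scrap, scrap grade C, ferrochrome — only cast iron scrap, ferrosilicon. The silicon and carbon requirements are met with equality.
So cast iron scrap = 4.656 kg, ferrosilicon = 1.597 kg.
Objective = 0.25·4.656 + 1.31·1.597 = 3.2561.

$3.26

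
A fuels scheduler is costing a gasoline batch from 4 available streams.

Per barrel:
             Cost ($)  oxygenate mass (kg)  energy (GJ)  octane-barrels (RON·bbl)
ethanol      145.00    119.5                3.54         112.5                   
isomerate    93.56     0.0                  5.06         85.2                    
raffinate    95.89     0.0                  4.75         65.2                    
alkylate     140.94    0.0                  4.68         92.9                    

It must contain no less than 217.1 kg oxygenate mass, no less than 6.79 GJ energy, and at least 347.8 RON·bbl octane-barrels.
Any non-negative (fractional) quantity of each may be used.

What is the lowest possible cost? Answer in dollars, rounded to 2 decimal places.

$420.92

Treat it as an LP. Let x1 = barrels of ethanol, x2 = barrels of isomerate, x3 = barrels of raffinate, x4 = barrels of alkylate.
Minimize 145x1 + 93.56x2 + 95.89x3 + 140.94x4 s.t.:
  119.5x1 ≥ 217.1   (oxygenate mass)
  3.54x1 + 5.06x2 + 4.75x3 + 4.68x4 ≥ 6.79   (energy)
  112.5x1 + 85.2x2 + 65.2x3 + 92.9x4 ≥ 347.8   (octane-barrels)
  x1, x2, x3, x4 ≥ 0.
At the optimum only ethanol, isomerate are positive (raffinate, alkylate = 0). The oxygenate mass and octane-barrels requirements are met with equality.
Solving gives x1 = 1.81674, x2 = 1.6833.
Objective = 145·1.81674 + 93.56·1.6833 = 420.9168.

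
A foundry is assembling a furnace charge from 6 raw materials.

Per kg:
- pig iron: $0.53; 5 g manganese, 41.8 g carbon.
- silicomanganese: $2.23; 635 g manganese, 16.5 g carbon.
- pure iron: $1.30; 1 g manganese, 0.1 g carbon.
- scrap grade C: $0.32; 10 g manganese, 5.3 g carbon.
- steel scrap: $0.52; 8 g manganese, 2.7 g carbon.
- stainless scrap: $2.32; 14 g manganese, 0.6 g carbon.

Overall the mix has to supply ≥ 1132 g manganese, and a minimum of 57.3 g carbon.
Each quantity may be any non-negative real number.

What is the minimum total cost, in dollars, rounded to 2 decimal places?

Treat it as an LP. Let x1 = kg of pig iron, x2 = kg of silicomanganese, x3 = kg of pure iron, x4 = kg of scrap grade C, x5 = kg of steel scrap, x6 = kg of stainless scrap.
min 0.53x1 + 2.23x2 + 1.3x3 + 0.32x4 + 0.52x5 + 2.32x6 with:
  5x1 + 635x2 + 1x3 + 10x4 + 8x5 + 14x6 ≥ 1132   (manganese)
  41.8x1 + 16.5x2 + 0.1x3 + 5.3x4 + 2.7x5 + 0.6x6 ≥ 57.3   (carbon)
  x1, x2, x3, x4, x5, x6 ≥ 0.
At the optimum only pig iron, silicomanganese are positive (pure iron, scrap grade C, steel scrap, stainless scrap = 0). The manganese and carbon requirements are met with equality.
That vertex is x1 = 0.6692, x2 = 1.777.
Hence cost = 0.53·0.6692 + 2.23·1.777 = $4.3174.

$4.32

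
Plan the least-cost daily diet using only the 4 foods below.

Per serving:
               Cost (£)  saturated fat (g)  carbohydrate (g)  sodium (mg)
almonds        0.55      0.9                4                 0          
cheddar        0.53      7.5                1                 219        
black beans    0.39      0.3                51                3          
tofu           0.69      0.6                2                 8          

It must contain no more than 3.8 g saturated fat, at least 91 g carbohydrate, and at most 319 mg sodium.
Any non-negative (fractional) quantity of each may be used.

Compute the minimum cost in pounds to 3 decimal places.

£0.696

Treat it as an LP. Let x1 = servings of almonds, x2 = servings of cheddar, x3 = servings of black beans, x4 = servings of tofu.
Minimise 0.55x1 + 0.53x2 + 0.39x3 + 0.69x4 s.t.:
  0.9x1 + 7.5x2 + 0.3x3 + 0.6x4 ≤ 3.8   (saturated fat)
  4x1 + 1x2 + 51x3 + 2x4 ≥ 91   (carbohydrate)
  219x2 + 3x3 + 8x4 ≤ 319   (sodium)
  x1, x2, x3, x4 ≥ 0.
The optimal basis is {black beans}; almonds, cheddar, tofu drop out. The carbohydrate requirement is met with equality.
Optimal quantities: black beans = 1.784 servings.
Cost = 0.39·1.784 = 0.69576.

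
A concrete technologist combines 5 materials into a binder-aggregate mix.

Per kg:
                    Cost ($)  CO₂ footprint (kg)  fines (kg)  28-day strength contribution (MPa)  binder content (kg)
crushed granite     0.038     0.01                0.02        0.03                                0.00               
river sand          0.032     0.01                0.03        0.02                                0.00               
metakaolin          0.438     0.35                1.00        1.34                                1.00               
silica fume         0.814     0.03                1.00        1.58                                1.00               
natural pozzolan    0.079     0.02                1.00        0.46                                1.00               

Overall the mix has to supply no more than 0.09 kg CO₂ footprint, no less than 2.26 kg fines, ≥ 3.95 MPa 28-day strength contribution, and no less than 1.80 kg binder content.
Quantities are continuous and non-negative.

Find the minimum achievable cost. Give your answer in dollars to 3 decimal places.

Set it up as a linear program. Let x1 = kg of crushed granite, x2 = kg of river sand, x3 = kg of metakaolin, x4 = kg of silica fume, x5 = kg of natural pozzolan.
min 0.038x1 + 0.032x2 + 0.438x3 + 0.814x4 + 0.079x5 with:
  0.01x1 + 0.01x2 + 0.35x3 + 0.03x4 + 0.02x5 ≤ 0.09   (CO₂ footprint)
  0.02x1 + 0.03x2 + 1x3 + 1x4 + 1x5 ≥ 2.26   (fines)
  0.03x1 + 0.02x2 + 1.34x3 + 1.58x4 + 0.46x5 ≥ 3.95   (28-day strength contribution)
  1x3 + 1x4 + 1x5 ≥ 1.8   (binder content)
  x1, x2, x3, x4, x5 ≥ 0.
At the optimum only silica fume, natural pozzolan are positive (crushed granite, river sand, metakaolin = 0). There the CO₂ footprint and 28-day strength contribution constraints are tight.
So silica fume = 2.1124 kg, natural pozzolan = 1.3315 kg.
Hence cost = 0.814·2.1124 + 0.079·1.3315 = $1.82468.

$1.825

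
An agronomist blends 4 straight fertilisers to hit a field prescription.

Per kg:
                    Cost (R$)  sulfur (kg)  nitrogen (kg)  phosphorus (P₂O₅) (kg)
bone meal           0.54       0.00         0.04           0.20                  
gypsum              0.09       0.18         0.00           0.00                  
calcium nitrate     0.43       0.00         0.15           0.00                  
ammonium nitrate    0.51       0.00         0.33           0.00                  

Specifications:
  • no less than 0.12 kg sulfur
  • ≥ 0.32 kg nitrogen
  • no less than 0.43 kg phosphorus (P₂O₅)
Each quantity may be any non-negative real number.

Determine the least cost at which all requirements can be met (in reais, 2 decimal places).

R$1.58

Let x1 = kg of bone meal, x2 = kg of gypsum, x3 = kg of calcium nitrate, x4 = kg of ammonium nitrate.
Minimize 0.54x1 + 0.09x2 + 0.43x3 + 0.51x4 s.t.:
  0.18x2 ≥ 0.12   (sulfur)
  0.04x1 + 0.15x3 + 0.33x4 ≥ 0.32   (nitrogen)
  0.2x1 ≥ 0.43   (phosphorus (P₂O₅))
  x1, x2, x3, x4 ≥ 0.
The cheapest feasible vertex uses only bone meal, gypsum, ammonium nitrate; calcium nitrate is not used. Binding constraints: sulfur, nitrogen, phosphorus (P₂O₅).
That vertex is x1 = 2.15, x2 = 0.6667, x4 = 0.7091.
Total cost: 0.54·2.15 + 0.09·0.6667 + 0.51·0.7091 = 1.5826.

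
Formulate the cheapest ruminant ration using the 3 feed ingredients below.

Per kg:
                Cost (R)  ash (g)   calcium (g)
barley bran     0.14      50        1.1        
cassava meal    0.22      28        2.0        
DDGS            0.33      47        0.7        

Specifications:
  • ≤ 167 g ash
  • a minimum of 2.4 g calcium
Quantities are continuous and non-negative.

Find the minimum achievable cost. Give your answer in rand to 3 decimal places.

Let x1 = kg of barley bran, x2 = kg of cassava meal, x3 = kg of DDGS.
min 0.14x1 + 0.22x2 + 0.33x3 subject to:
  50x1 + 28x2 + 47x3 ≤ 167   (ash)
  1.1x1 + 2x2 + 0.7x3 ≥ 2.4   (calcium)
  x1, x2, x3 ≥ 0.
The optimal basis is {cassava meal}; barley bran, DDGS drop out. The calcium requirement is met with equality.
That vertex is x2 = 1.2.
Objective = 0.22·1.2 = 0.26400.

R0.264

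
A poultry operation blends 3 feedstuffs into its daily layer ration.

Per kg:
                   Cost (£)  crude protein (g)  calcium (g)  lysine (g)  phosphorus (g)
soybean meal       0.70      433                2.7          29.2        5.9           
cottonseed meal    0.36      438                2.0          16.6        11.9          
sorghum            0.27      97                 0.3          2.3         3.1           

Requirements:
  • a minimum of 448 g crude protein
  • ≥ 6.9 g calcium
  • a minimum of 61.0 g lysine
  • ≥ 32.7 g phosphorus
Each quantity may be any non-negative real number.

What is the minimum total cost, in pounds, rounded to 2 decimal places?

Let x1 = kg of soybean meal, x2 = kg of cottonseed meal, x3 = kg of sorghum.
min 0.7x1 + 0.36x2 + 0.27x3 with:
  433x1 + 438x2 + 97x3 ≥ 448   (crude protein)
  2.7x1 + 2x2 + 0.3x3 ≥ 6.9   (calcium)
  29.2x1 + 16.6x2 + 2.3x3 ≥ 61   (lysine)
  5.9x1 + 11.9x2 + 3.1x3 ≥ 32.7   (phosphorus)
  x1, x2, x3 ≥ 0.
The optimal basis is {cottonseed meal}; soybean meal, sorghum drop out. There the lysine constraint is tight.
So cottonseed meal = 3.675 kg.
Cost = 0.36·3.675 = 1.3230.

£1.32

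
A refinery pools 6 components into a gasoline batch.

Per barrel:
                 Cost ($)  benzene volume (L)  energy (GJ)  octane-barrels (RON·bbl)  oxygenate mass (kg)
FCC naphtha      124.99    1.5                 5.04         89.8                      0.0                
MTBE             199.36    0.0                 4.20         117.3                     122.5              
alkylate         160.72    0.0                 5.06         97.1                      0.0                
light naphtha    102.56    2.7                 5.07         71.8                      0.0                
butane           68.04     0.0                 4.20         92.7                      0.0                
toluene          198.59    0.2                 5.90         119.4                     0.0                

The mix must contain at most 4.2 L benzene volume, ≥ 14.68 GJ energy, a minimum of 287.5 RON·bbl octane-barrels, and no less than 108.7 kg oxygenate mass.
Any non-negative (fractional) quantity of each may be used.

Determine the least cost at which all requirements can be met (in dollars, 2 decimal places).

$354.34

Let x1 = barrels of FCC naphtha, x2 = barrels of MTBE, x3 = barrels of alkylate, x4 = barrels of light naphtha, x5 = barrels of butane, x6 = barrels of toluene.
Minimize 124.99x1 + 199.36x2 + 160.72x3 + 102.56x4 + 68.04x5 + 198.59x6 with:
  1.5x1 + 2.7x4 + 0.2x6 ≤ 4.2   (benzene volume)
  5.04x1 + 4.2x2 + 5.06x3 + 5.07x4 + 4.2x5 + 5.9x6 ≥ 14.68   (energy)
  89.8x1 + 117.3x2 + 97.1x3 + 71.8x4 + 92.7x5 + 119.4x6 ≥ 287.5   (octane-barrels)
  122.5x2 ≥ 108.7   (oxygenate mass)
  x1, x2, x3, x4, x5, x6 ≥ 0.
The minimum-cost mix takes nothing from FCC naphtha, alkylate, light naphtha, toluene — only MTBE, butane. The energy and oxygenate mass requirements are met with equality.
So MTBE = 0.8873 barrels, butane = 2.608 barrels.
Cost = 199.36·0.8873 + 68.04·2.608 = 354.3404.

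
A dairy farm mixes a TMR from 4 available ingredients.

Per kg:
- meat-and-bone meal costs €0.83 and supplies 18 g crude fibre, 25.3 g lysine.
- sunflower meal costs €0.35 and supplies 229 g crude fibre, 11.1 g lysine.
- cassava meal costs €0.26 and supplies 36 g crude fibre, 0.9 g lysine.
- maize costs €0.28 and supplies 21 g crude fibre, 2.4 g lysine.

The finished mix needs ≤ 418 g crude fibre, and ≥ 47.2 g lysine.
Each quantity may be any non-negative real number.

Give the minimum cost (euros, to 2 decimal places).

€1.52

This is a linear program. Let x1 = kg of meat-and-bone meal, x2 = kg of sunflower meal, x3 = kg of cassava meal, x4 = kg of maize.
Minimize 0.83x1 + 0.35x2 + 0.26x3 + 0.28x4 subject to:
  18x1 + 229x2 + 36x3 + 21x4 ≤ 418   (crude fibre)
  25.3x1 + 11.1x2 + 0.9x3 + 2.4x4 ≥ 47.2   (lysine)
  x1, x2, x3, x4 ≥ 0.
The minimum-cost mix takes nothing from cassava meal, maize — only meat-and-bone meal, sunflower meal. The crude fibre and lysine requirements are met with equality.
So meat-and-bone meal = 1.103 kg, sunflower meal = 1.739 kg.
Cost = 0.83·1.103 + 0.35·1.739 = 1.5241.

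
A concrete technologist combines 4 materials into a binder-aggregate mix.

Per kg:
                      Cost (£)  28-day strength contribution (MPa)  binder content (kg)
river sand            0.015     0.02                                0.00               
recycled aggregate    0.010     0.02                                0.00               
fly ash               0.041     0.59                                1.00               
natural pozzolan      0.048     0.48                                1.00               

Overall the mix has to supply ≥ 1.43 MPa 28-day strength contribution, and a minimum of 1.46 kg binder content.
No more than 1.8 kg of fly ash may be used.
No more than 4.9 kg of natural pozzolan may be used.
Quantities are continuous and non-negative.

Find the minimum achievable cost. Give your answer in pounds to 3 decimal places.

£0.111

Treat it as an LP. Let x1 = kg of river sand, x2 = kg of recycled aggregate, x3 = kg of fly ash, x4 = kg of natural pozzolan.
min 0.015x1 + 0.01x2 + 0.041x3 + 0.048x4 subject to:
  0.02x1 + 0.02x2 + 0.59x3 + 0.48x4 ≥ 1.43   (28-day strength contribution)
  1x3 + 1x4 ≥ 1.46   (binder content)
  x3 ≤ 1.8
  x4 ≤ 4.9
  x1, x2, x3, x4 ≥ 0.
The minimum-cost mix takes nothing from river sand, recycled aggregate — only fly ash, natural pozzolan. There the 28-day strength contribution and the fly ash cap constraints are tight.
Solving gives x3 = 1.8, x4 = 0.7667.
Hence cost = 0.041·1.8 + 0.048·0.7667 = £0.11060.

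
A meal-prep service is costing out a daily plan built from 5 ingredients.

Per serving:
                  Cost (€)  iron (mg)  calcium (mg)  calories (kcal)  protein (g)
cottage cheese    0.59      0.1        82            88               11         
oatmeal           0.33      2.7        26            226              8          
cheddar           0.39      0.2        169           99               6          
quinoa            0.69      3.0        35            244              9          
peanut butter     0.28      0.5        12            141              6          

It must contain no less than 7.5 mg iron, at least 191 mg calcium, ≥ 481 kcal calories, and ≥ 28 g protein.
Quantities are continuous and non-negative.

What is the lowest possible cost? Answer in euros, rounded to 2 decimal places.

€1.25

Set it up as a linear program. Let x1 = servings of cottage cheese, x2 = servings of oatmeal, x3 = servings of cheddar, x4 = servings of quinoa, x5 = servings of peanut butter.
Minimise 0.59x1 + 0.33x2 + 0.39x3 + 0.69x4 + 0.28x5 subject to:
  0.1x1 + 2.7x2 + 0.2x3 + 3x4 + 0.5x5 ≥ 7.5   (iron)
  82x1 + 26x2 + 169x3 + 35x4 + 12x5 ≥ 191   (calcium)
  88x1 + 226x2 + 99x3 + 244x4 + 141x5 ≥ 481   (calories)
  11x1 + 8x2 + 6x3 + 9x4 + 6x5 ≥ 28   (protein)
  x1, x2, x3, x4, x5 ≥ 0.
The cheapest feasible vertex uses only oatmeal, cheddar; cottage cheese, quinoa, peanut butter are not used. Binding constraints: calcium and protein.
Solving gives x2 = 2.998, x3 = 0.6689.
Cost = 0.33·2.998 + 0.39·0.6689 = 1.2502.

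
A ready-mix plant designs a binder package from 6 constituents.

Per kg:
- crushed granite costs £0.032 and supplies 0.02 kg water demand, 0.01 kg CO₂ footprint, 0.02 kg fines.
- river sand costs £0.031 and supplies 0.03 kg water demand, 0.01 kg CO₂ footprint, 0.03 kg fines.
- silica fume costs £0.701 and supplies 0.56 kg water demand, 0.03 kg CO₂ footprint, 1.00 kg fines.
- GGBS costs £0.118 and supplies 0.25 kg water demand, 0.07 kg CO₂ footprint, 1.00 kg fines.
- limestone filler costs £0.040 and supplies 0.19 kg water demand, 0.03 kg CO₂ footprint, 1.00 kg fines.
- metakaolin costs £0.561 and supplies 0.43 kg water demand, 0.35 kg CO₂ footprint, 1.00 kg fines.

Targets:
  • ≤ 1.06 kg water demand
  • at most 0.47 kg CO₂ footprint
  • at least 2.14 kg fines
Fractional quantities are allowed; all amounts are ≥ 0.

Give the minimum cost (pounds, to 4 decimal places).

£0.0856

Set it up as a linear program. Let x1 = kg of crushed granite, x2 = kg of river sand, x3 = kg of silica fume, x4 = kg of GGBS, x5 = kg of limestone filler, x6 = kg of metakaolin.
Minimise 0.032x1 + 0.031x2 + 0.701x3 + 0.118x4 + 0.04x5 + 0.561x6 subject to:
  0.02x1 + 0.03x2 + 0.56x3 + 0.25x4 + 0.19x5 + 0.43x6 ≤ 1.06   (water demand)
  0.01x1 + 0.01x2 + 0.03x3 + 0.07x4 + 0.03x5 + 0.35x6 ≤ 0.47   (CO₂ footprint)
  0.02x1 + 0.03x2 + 1x3 + 1x4 + 1x5 + 1x6 ≥ 2.14   (fines)
  x1, x2, x3, x4, x5, x6 ≥ 0.
At the optimum only limestone filler is positive (crushed granite, river sand, silica fume, GGBS, metakaolin = 0). The fines requirement is met with equality.
Optimal quantities: limestone filler = 2.14 kg.
Total cost: 0.04·2.14 = 0.085600.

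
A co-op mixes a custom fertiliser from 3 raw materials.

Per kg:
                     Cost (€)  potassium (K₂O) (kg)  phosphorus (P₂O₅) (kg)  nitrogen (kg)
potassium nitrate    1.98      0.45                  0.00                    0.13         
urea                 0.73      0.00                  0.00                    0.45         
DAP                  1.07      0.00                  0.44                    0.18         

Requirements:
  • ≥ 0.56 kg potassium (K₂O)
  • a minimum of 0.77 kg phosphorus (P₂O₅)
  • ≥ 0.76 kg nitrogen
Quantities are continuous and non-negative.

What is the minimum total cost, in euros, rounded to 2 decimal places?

Let x1 = kg of potassium nitrate, x2 = kg of urea, x3 = kg of DAP.
min 1.98x1 + 0.73x2 + 1.07x3 s.t.:
  0.45x1 ≥ 0.56   (potassium (K₂O))
  0.44x3 ≥ 0.77   (phosphorus (P₂O₅))
  0.13x1 + 0.45x2 + 0.18x3 ≥ 0.76   (nitrogen)
  x1, x2, x3 ≥ 0.
All 3 inputs are positive at the optimum. There the potassium (K₂O), phosphorus (P₂O₅), nitrogen constraints are tight.
Solving gives x1 = 1.244, x2 = 0.6294, x3 = 1.75.
Cost = 1.98·1.244 + 0.73·0.6294 + 1.07·1.75 = 4.7951.

€4.80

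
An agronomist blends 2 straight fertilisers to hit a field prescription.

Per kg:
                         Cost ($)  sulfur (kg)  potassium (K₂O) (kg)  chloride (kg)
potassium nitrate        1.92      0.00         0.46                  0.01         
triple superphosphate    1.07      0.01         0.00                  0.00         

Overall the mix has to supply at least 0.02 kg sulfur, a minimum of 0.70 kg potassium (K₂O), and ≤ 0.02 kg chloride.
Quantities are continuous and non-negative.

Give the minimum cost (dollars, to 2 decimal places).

Set it up as a linear program. Let x1 = kg of potassium nitrate, x2 = kg of triple superphosphate.
Minimise 1.92x1 + 1.07x2 s.t.:
  0.01x2 ≥ 0.02   (sulfur)
  0.46x1 ≥ 0.7   (potassium (K₂O))
  0.01x1 ≤ 0.02   (chloride)
  x1, x2 ≥ 0.
Both inputs are positive at the optimum. Binding constraints: sulfur and potassium (K₂O).
So potassium nitrate = 1.522 kg, triple superphosphate = 2 kg.
Objective = 1.92·1.522 + 1.07·2 = 5.0622.

$5.06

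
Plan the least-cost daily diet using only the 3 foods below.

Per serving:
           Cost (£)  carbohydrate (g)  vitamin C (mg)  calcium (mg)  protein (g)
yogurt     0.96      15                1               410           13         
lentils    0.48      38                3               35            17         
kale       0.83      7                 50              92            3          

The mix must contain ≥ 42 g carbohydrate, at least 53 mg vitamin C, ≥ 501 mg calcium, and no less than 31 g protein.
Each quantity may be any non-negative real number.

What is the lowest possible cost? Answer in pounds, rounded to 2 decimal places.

Set it up as a linear program. Let x1 = servings of yogurt, x2 = servings of lentils, x3 = servings of kale.
Minimise 0.96x1 + 0.48x2 + 0.83x3 s.t.:
  15x1 + 38x2 + 7x3 ≥ 42   (carbohydrate)
  1x1 + 3x2 + 50x3 ≥ 53   (vitamin C)
  410x1 + 35x2 + 92x3 ≥ 501   (calcium)
  13x1 + 17x2 + 3x3 ≥ 31   (protein)
  x1, x2, x3 ≥ 0.
The optimal mix uses every input. The vitamin C, calcium, protein requirements are met with equality.
That vertex is x1 = 0.9202, x2 = 0.946, x3 = 0.9848.
Cost = 0.96·0.9202 + 0.48·0.946 + 0.83·0.9848 = 2.1549.

£2.15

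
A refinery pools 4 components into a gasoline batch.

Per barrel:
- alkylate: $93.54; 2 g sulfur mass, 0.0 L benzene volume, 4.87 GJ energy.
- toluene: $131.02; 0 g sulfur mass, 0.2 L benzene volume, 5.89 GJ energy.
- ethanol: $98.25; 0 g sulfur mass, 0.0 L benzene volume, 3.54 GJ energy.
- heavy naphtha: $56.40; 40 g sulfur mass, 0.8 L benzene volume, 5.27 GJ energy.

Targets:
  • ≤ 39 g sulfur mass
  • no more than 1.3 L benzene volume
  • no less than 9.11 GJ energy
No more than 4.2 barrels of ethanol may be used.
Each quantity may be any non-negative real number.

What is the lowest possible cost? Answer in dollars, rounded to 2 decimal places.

Treat it as an LP. Let x1 = barrels of alkylate, x2 = barrels of toluene, x3 = barrels of ethanol, x4 = barrels of heavy naphtha.
min 93.54x1 + 131.02x2 + 98.25x3 + 56.4x4 s.t.:
  2x1 + 40x4 ≤ 39   (sulfur mass)
  0.2x2 + 0.8x4 ≤ 1.3   (benzene volume)
  4.87x1 + 5.89x2 + 3.54x3 + 5.27x4 ≥ 9.11   (energy)
  x3 ≤ 4.2
  x1, x2, x3, x4 ≥ 0.
The minimum-cost mix takes nothing from toluene, ethanol — only alkylate, heavy naphtha. There the sulfur mass and energy constraints are tight.
That vertex is x1 = 0.8622, x4 = 0.9319.
Hence cost = 93.54·0.8622 + 56.4·0.9319 = $133.2093.

$133.21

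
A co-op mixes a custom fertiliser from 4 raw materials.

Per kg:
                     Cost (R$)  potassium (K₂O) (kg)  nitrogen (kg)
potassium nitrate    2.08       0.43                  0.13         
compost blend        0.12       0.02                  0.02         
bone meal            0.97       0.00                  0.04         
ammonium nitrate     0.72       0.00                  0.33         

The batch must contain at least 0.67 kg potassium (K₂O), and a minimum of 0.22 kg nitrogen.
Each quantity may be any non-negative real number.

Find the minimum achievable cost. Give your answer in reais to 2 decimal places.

R$3.27

Set it up as a linear program. Let x1 = kg of potassium nitrate, x2 = kg of compost blend, x3 = kg of bone meal, x4 = kg of ammonium nitrate.
min 2.08x1 + 0.12x2 + 0.97x3 + 0.72x4 with:
  0.43x1 + 0.02x2 ≥ 0.67   (potassium (K₂O))
  0.13x1 + 0.02x2 + 0.04x3 + 0.33x4 ≥ 0.22   (nitrogen)
  x1, x2, x3, x4 ≥ 0.
At the optimum only potassium nitrate, compost blend are positive (bone meal, ammonium nitrate = 0). There the potassium (K₂O) and nitrogen constraints are tight.
Optimal quantities: potassium nitrate = 1.5 kg, compost blend = 1.25 kg.
Objective = 2.08·1.5 + 0.12·1.25 = 3.2700.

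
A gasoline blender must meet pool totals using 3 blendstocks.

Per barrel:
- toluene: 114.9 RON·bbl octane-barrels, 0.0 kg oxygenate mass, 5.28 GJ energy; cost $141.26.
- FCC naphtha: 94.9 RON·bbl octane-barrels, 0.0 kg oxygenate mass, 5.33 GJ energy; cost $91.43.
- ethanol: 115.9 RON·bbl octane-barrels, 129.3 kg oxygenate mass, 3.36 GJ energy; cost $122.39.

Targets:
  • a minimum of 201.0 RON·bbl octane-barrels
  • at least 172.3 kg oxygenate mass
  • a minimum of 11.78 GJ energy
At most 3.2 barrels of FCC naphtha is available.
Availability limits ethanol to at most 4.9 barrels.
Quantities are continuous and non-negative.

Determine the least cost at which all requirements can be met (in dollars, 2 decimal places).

This is a linear program. Let x1 = barrels of toluene, x2 = barrels of FCC naphtha, x3 = barrels of ethanol.
min 141.26x1 + 91.43x2 + 122.39x3 subject to:
  114.9x1 + 94.9x2 + 115.9x3 ≥ 201   (octane-barrels)
  129.3x3 ≥ 172.3   (oxygenate mass)
  5.28x1 + 5.33x2 + 3.36x3 ≥ 11.78   (energy)
  x2 ≤ 3.2
  x3 ≤ 4.9
  x1, x2, x3 ≥ 0.
The minimum-cost mix takes nothing from toluene — only FCC naphtha, ethanol. There the oxygenate mass and energy constraints are tight.
That vertex is x2 = 1.37009, x3 = 1.33256.
Cost = 91.43·1.37009 + 122.39·1.33256 = 288.3593.

$288.36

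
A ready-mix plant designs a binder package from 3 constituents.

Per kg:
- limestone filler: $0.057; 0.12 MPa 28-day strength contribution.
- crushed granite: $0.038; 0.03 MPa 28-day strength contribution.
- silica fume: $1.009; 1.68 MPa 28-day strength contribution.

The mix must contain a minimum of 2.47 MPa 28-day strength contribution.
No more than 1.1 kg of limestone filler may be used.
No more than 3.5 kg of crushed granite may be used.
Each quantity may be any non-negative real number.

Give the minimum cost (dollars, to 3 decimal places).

Treat it as an LP. Let x1 = kg of limestone filler, x2 = kg of crushed granite, x3 = kg of silica fume.
min 0.057x1 + 0.038x2 + 1.009x3 with:
  0.12x1 + 0.03x2 + 1.68x3 ≥ 2.47   (28-day strength contribution)
  x1 ≤ 1.1
  x2 ≤ 3.5
  x1, x2, x3 ≥ 0.
The minimum-cost mix takes nothing from crushed granite — only limestone filler, silica fume. There the 28-day strength contribution and the limestone filler cap constraints are tight.
So limestone filler = 1.1 kg, silica fume = 1.392 kg.
Cost = 0.057·1.1 + 1.009·1.392 = 1.46723.

$1.467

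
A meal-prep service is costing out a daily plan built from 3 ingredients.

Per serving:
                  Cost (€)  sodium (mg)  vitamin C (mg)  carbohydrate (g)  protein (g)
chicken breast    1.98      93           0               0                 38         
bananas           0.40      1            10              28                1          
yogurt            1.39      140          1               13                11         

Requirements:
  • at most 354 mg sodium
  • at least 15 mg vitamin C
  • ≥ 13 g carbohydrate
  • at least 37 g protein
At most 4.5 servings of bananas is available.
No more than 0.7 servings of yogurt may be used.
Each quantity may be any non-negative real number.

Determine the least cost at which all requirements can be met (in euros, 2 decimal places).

Let x1 = servings of chicken breast, x2 = servings of bananas, x3 = servings of yogurt.
Minimise 1.98x1 + 0.4x2 + 1.39x3 with:
  93x1 + 1x2 + 140x3 ≤ 354   (sodium)
  10x2 + 1x3 ≥ 15   (vitamin C)
  28x2 + 13x3 ≥ 13   (carbohydrate)
  38x1 + 1x2 + 11x3 ≥ 37   (protein)
  x2 ≤ 4.5
  x3 ≤ 0.7
  x1, x2, x3 ≥ 0.
The cheapest feasible vertex uses only chicken breast, bananas; yogurt is not used. Binding constraints: vitamin C and protein.
Solving gives x1 = 0.9342, x2 = 1.5.
Objective = 1.98·0.9342 + 0.4·1.5 = 2.4497.

€2.45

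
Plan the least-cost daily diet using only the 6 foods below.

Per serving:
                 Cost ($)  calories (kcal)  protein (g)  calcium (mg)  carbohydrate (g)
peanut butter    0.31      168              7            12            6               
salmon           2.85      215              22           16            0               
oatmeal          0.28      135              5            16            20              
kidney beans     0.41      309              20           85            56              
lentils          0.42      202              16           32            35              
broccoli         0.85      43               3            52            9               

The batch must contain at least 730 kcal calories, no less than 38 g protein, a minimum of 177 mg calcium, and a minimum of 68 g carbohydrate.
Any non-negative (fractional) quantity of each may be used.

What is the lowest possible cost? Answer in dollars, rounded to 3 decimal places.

This is a linear program. Let x1 = servings of peanut butter, x2 = servings of salmon, x3 = servings of oatmeal, x4 = servings of kidney beans, x5 = servings of lentils, x6 = servings of broccoli.
min 0.31x1 + 2.85x2 + 0.28x3 + 0.41x4 + 0.42x5 + 0.85x6 subject to:
  168x1 + 215x2 + 135x3 + 309x4 + 202x5 + 43x6 ≥ 730   (calories)
  7x1 + 22x2 + 5x3 + 20x4 + 16x5 + 3x6 ≥ 38   (protein)
  12x1 + 16x2 + 16x3 + 85x4 + 32x5 + 52x6 ≥ 177   (calcium)
  6x1 + 20x3 + 56x4 + 35x5 + 9x6 ≥ 68   (carbohydrate)
  x1, x2, x3, x4, x5, x6 ≥ 0.
The cheapest feasible vertex uses only kidney beans; peanut butter, salmon, oatmeal, lentils, broccoli are not used. There the calories constraint is tight.
Solving gives x4 = 2.3625.
Hence cost = 0.41·2.3625 = $0.96863.

$0.969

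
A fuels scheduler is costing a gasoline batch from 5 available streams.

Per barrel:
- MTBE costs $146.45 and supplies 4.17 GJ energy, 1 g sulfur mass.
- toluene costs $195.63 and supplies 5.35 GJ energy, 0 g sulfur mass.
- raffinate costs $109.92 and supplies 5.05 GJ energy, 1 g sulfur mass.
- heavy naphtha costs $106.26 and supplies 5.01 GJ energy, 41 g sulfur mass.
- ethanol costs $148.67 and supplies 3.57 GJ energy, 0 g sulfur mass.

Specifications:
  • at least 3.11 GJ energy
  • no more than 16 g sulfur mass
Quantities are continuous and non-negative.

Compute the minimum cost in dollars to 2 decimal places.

Set it up as a linear program. Let x1 = barrels of MTBE, x2 = barrels of toluene, x3 = barrels of raffinate, x4 = barrels of heavy naphtha, x5 = barrels of ethanol.
Minimize 146.45x1 + 195.63x2 + 109.92x3 + 106.26x4 + 148.67x5 s.t.:
  4.17x1 + 5.35x2 + 5.05x3 + 5.01x4 + 3.57x5 ≥ 3.11   (energy)
  1x1 + 1x3 + 41x4 ≤ 16   (sulfur mass)
  x1, x2, x3, x4, x5 ≥ 0.
The minimum-cost mix takes nothing from MTBE, toluene, ethanol — only raffinate, heavy naphtha. Binding constraints: energy and sulfur mass.
So raffinate = 0.2344 barrels, heavy naphtha = 0.3845 barrels.
Objective = 109.92·0.2344 + 106.26·0.3845 = 66.6222.

$66.62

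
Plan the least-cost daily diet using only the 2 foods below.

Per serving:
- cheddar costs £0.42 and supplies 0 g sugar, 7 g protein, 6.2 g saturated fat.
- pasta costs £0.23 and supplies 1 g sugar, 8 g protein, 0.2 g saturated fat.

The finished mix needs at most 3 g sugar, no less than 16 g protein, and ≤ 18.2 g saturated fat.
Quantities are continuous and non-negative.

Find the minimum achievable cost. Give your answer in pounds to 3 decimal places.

Let x1 = servings of cheddar, x2 = servings of pasta.
Minimise 0.42x1 + 0.23x2 subject to:
  1x2 ≤ 3   (sugar)
  7x1 + 8x2 ≥ 16   (protein)
  6.2x1 + 0.2x2 ≤ 18.2   (saturated fat)
  x1, x2 ≥ 0.
The cheapest feasible vertex uses only pasta; cheddar is not used. There the protein constraint is tight.
Solving gives x2 = 2.
Cost = 0.23·2 = 0.46000.

£0.460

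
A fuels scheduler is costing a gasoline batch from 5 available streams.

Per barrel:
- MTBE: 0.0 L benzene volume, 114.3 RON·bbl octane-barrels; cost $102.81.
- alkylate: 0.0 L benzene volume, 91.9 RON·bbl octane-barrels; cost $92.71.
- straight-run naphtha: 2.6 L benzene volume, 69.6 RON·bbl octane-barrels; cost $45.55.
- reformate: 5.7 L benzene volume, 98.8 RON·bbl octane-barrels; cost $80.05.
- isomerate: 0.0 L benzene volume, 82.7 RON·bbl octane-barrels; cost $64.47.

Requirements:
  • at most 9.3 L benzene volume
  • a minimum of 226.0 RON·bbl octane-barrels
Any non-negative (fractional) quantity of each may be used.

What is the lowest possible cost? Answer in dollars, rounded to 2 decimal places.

Let x1 = barrels of MTBE, x2 = barrels of alkylate, x3 = barrels of straight-run naphtha, x4 = barrels of reformate, x5 = barrels of isomerate.
Minimize 102.81x1 + 92.71x2 + 45.55x3 + 80.05x4 + 64.47x5 s.t.:
  2.6x3 + 5.7x4 ≤ 9.3   (benzene volume)
  114.3x1 + 91.9x2 + 69.6x3 + 98.8x4 + 82.7x5 ≥ 226   (octane-barrels)
  x1, x2, x3, x4, x5 ≥ 0.
The minimum-cost mix takes nothing from MTBE, alkylate, reformate, isomerate — only straight-run naphtha. Binding constraint: octane-barrels.
Solving gives x3 = 3.2471.
Total cost: 45.55·3.2471 = 147.9054.

$147.91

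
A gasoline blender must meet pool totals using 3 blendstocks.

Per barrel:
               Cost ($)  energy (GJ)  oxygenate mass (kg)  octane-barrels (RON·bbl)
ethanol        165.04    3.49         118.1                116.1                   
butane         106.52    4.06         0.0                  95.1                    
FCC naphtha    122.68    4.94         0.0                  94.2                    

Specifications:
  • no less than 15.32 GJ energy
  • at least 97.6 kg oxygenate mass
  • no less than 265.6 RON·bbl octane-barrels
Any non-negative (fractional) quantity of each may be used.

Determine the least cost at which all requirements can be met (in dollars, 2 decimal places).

$445.22

Set it up as a linear program. Let x1 = barrels of ethanol, x2 = barrels of butane, x3 = barrels of FCC naphtha.
Minimise 165.04x1 + 106.52x2 + 122.68x3 with:
  3.49x1 + 4.06x2 + 4.94x3 ≥ 15.32   (energy)
  118.1x1 ≥ 97.6   (oxygenate mass)
  116.1x1 + 95.1x2 + 94.2x3 ≥ 265.6   (octane-barrels)
  x1, x2, x3 ≥ 0.
At the optimum only ethanol, FCC naphtha are positive (butane = 0). Binding constraints: energy and oxygenate mass.
Optimal quantities: ethanol = 0.826418 barrels, FCC naphtha = 2.51737 barrels.
Hence cost = 165.04·0.826418 + 122.68·2.51737 = $445.2230.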